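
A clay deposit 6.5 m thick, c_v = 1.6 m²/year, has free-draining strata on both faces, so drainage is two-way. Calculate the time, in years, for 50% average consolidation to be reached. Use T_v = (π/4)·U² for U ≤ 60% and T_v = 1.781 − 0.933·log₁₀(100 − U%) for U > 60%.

t ≈ 1.3 years

Drainage path length: H_d = H/2 = 3.25 m (double drainage).
U ≤ 60%: T_v = (π/4)·U² = (π/4)×0.5² = 0.19635.
t = T_v·H_d²/c_v = 0.19635×3.25²/1.6 = 1.296 years.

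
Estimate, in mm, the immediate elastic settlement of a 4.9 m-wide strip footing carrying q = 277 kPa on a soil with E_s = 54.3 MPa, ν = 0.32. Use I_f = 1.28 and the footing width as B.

S_e ≈ 28.7 mm

Immediate (elastic) settlement: S_e = q·B·(1−ν²)/E_s · I_f.
E_s = 54.3 MPa = 54300 kPa.
S_e = 277 × 4.9 × (1 − 0.32²) / 54300 × 1.28
    = 277 × 4.9 × 0.8976 / 54300 × 1.28
    = 0.02872 m = 28.72 mm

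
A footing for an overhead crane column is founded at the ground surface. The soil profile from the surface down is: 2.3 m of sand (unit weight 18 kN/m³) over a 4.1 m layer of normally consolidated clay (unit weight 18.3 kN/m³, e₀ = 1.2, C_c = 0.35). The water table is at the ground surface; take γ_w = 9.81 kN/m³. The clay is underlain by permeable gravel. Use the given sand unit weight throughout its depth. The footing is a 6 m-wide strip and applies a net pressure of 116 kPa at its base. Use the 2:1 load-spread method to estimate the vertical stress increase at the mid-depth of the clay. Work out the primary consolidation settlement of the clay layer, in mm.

S_c ≈ 297 mm

Mid-depth of clay below the ground surface: z = 2.3 + 4.1/2 = 4.35 m.
Total vertical stress at mid-clay: σ_v = 18×2.3 + 18.3×2.05 = 78.915 kPa.
Pore pressure: u = 9.81×(4.35 − 0) = 42.673 kPa.
Initial effective stress: σ'_0 = σ_v − u = 78.915 − 42.673 = 36.242 kPa.
Stress increase at mid-clay by the 2:1 spreading method:
Δσ = qB/(B+z) = 116×6/(6+4.35) = 67.246 kPa
Final effective stress: σ'_f = σ'_0 + Δσ = 36.242 + 67.246 = 103.49 kPa.
Normally consolidated clay, so the full stress increment lies on the virgin compression line:
S_c = C_c·H/(1+e₀)·log₁₀(σ'_f/σ'_0) = 0.35×4.1/(1+1.2)×log₁₀(103.49/36.242)
    = 0.65227 × 0.45569 = 0.2972 m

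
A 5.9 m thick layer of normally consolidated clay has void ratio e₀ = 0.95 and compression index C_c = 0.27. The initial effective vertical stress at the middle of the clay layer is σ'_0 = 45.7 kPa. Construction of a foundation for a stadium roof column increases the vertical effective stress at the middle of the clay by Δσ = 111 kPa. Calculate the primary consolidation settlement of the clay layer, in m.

S_c ≈ 0.437 m

Final effective stress: σ'_f = σ'_0 + Δσ = 45.7 + 111 = 156.7 kPa.
Normally consolidated clay, so the full stress increment lies on the virgin compression line:
S_c = C_c·H/(1+e₀)·log₁₀(σ'_f/σ'_0) = 0.27×5.9/(1+0.95)×log₁₀(156.7/45.7)
    = 0.81692 × 0.53515 = 0.4372 m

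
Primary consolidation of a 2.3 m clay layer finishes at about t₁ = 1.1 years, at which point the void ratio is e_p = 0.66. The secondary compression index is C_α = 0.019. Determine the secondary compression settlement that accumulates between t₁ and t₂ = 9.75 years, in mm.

S_s ≈ 24.9 mm

Secondary compression: S_s = C_α·H/(1+e_p)·log₁₀(t₂/t₁)
S_s = 0.019×2.3/(1+0.66)×log₁₀(9.75/1.1)
    = 0.02633 × 0.9476 = 0.02495 m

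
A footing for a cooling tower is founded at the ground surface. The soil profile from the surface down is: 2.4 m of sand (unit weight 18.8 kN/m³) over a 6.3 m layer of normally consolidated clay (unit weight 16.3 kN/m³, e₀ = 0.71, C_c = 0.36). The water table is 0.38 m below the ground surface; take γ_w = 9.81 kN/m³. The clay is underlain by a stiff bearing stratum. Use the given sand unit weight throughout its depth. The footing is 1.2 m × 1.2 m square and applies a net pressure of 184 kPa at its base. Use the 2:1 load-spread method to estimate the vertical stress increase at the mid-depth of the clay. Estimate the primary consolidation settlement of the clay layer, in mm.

S_c ≈ 68.9 mm

Mid-depth of clay below the ground surface: z = 2.4 + 6.3/2 = 5.55 m.
Total vertical stress at mid-clay: σ_v = 18.8×2.4 + 16.3×3.15 = 96.465 kPa.
Pore pressure: u = 9.81×(5.55 − 0.38) = 50.718 kPa.
Initial effective stress: σ'_0 = σ_v − u = 96.465 − 50.718 = 45.747 kPa.
Stress increase at mid-clay by the 2:1 spreading method:
Δσ = qBL/((B+z)(L+z)) = 184×1.2×1.2/((1.2+5.55)(1.2+5.55)) = 5.8153 kPa
Final effective stress: σ'_f = σ'_0 + Δσ = 45.747 + 5.8153 = 51.562 kPa.
Normally consolidated clay, so the full stress increment lies on the virgin compression line:
S_c = C_c·H/(1+e₀)·log₁₀(σ'_f/σ'_0) = 0.36×6.3/(1+0.71)×log₁₀(51.562/45.747)
    = 1.3263 × 0.051967 = 0.06892 m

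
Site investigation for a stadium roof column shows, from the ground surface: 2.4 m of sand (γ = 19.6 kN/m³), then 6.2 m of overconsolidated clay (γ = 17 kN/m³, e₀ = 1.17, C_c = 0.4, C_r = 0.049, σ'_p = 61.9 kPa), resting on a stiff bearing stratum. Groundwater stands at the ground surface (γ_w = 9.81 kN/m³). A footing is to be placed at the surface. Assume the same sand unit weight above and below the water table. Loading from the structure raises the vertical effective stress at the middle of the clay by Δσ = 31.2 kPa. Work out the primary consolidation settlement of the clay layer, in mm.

Mid-depth of clay below the ground surface: z = 2.4 + 6.2/2 = 5.5 m.
Total vertical stress at mid-clay: σ_v = 19.6×2.4 + 17×3.1 = 99.74 kPa.
Pore pressure: u = 9.81×(5.5 − 0) = 53.955 kPa.
Initial effective stress: σ'_0 = σ_v − u = 99.74 − 53.955 = 45.785 kPa.
Final effective stress: σ'_f = 45.785 + 31.2 = 76.985 kPa.
σ'_f = 76.985 > σ'_p = 61.9 kPa, so the stress path crosses the preconsolidation pressure — recompression up to σ'_p, then virgin compression beyond:
S_c = H/(1+e₀)·[C_r·log₁₀(σ'_p/σ'_0) + C_c·log₁₀(σ'_f/σ'_p)]
    = 6.2/2.17 × [0.049×log₁₀(61.9/45.785) + 0.4×log₁₀(76.985/61.9)]
    = 2.8571 × [0.0064174 + 0.037886] = 0.1266 m

S_c ≈ 127 mm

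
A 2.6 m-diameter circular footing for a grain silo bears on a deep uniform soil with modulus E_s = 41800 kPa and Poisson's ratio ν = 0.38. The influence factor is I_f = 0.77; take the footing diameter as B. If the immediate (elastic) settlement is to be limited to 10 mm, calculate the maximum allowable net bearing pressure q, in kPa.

S_e = q·B·(1−ν²)/E_s · I_f  ⇒  q = S_e·E_s / (B·(1−ν²)·I_f).
q = 0.01 × 41800 / (2.6 × 0.8556 × 0.77) = 244 kPa

q ≈ 244 kPa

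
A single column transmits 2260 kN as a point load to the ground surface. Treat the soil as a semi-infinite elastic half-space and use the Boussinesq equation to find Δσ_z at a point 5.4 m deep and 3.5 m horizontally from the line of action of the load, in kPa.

Boussinesq vertical stress below a point load on an elastic half-space:
Δσ_z = 3P/(2πz²) · [1 + (r/z)²]^(−5/2)
r/z = 3.5/5.4 = 0.64815; [1+(r/z)²]^(−5/2) = 0.41611.
Δσ_z = 3×2260/(2π×5.4²) × 0.41611 = 37.005 × 0.41611 = 15.4 kPa

Δσ_z ≈ 15.4 kPa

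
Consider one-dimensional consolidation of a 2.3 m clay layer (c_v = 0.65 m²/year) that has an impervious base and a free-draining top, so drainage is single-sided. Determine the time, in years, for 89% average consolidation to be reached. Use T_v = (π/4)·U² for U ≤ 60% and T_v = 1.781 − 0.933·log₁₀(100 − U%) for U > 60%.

Drainage path length: H_d = H = 2.3 m (single drainage).
U > 60%: T_v = 1.781 − 0.933·log₁₀(100 − 89) = 0.80938.
t = T_v·H_d²/c_v = 0.80938×2.3²/0.65 = 6.587 years.

t ≈ 6.59 years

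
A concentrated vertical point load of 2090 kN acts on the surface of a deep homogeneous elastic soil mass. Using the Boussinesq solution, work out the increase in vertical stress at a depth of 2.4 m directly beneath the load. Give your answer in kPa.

Δσ_z ≈ 173 kPa

Boussinesq vertical stress below a point load on an elastic half-space:
Δσ_z = 3P/(2πz²) · [1 + (r/z)²]^(−5/2)
r/z = 0/2.4 = 0; [1+(r/z)²]^(−5/2) = 1.
Δσ_z = 3×2090/(2π×2.4²) × 1 = 173.25 × 1 = 173.2 kPa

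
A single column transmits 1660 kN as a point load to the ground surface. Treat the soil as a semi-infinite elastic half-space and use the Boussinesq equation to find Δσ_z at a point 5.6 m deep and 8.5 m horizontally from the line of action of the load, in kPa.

Boussinesq vertical stress below a point load on an elastic half-space:
Δσ_z = 3P/(2πz²) · [1 + (r/z)²]^(−5/2)
r/z = 8.5/5.6 = 1.5179; [1+(r/z)²]^(−5/2) = 0.050401.
Δσ_z = 3×1660/(2π×5.6²) × 0.050401 = 25.274 × 0.050401 = 1.274 kPa

Δσ_z ≈ 1.27 kPa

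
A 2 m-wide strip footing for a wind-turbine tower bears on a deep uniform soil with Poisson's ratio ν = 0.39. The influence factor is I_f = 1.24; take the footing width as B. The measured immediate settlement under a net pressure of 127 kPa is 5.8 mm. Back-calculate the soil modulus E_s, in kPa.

S_e = q·B·(1−ν²)/E_s · I_f  ⇒  E_s = q·B·(1−ν²)·I_f / S_e.
E_s = 127 × 2 × 0.8479 × 1.24 / 0.0058 = 46040 kPa

E_s ≈ 46000 kPa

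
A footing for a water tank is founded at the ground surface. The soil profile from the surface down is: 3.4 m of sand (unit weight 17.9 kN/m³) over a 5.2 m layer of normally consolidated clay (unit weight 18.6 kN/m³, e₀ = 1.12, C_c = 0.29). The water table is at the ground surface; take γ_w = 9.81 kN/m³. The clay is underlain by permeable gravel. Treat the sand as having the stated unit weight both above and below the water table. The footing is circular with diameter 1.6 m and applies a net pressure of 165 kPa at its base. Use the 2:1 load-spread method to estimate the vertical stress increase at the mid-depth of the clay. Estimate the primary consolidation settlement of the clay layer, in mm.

Mid-depth of clay below the ground surface: z = 3.4 + 5.2/2 = 6 m.
Total vertical stress at mid-clay: σ_v = 17.9×3.4 + 18.6×2.6 = 109.22 kPa.
Pore pressure: u = 9.81×(6 − 0) = 58.86 kPa.
Initial effective stress: σ'_0 = σ_v − u = 109.22 − 58.86 = 50.36 kPa.
Stress increase at mid-clay by the 2:1 spreading method:
Δσ ≈ qD²/(D+z)² = 165×1.6²/(1.6+6)² = 7.313 kPa
Final effective stress: σ'_f = σ'_0 + Δσ = 50.36 + 7.313 = 57.673 kPa.
Normally consolidated clay, so the full stress increment lies on the virgin compression line:
S_c = C_c·H/(1+e₀)·log₁₀(σ'_f/σ'_0) = 0.29×5.2/(1+1.12)×log₁₀(57.673/50.36)
    = 0.71132 × 0.058887 = 0.04189 m

S_c ≈ 41.9 mm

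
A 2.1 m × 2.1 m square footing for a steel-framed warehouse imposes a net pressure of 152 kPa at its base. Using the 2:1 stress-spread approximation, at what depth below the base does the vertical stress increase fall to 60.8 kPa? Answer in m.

2:1 spreading — at depth z the loaded area has grown by z in each plan dimension:
qB²/(B+z)² = Δσ_z ⇒ z = B(√(q/Δσ_z) − 1) = 2.1×(√(152/60.8) − 1) = 1.22 m

z ≈ 1.22 m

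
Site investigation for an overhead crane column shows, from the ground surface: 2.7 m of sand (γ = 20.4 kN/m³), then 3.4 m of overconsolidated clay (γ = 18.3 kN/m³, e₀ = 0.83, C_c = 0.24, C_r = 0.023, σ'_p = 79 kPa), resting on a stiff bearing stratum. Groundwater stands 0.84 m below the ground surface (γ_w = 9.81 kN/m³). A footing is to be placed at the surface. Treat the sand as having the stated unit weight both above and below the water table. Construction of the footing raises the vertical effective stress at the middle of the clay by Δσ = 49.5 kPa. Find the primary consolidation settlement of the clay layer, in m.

S_c ≈ 0.0552 m

Mid-depth of clay below the ground surface: z = 2.7 + 3.4/2 = 4.4 m.
Total vertical stress at mid-clay: σ_v = 20.4×2.7 + 18.3×1.7 = 86.19 kPa.
Pore pressure: u = 9.81×(4.4 − 0.84) = 34.924 kPa.
Initial effective stress: σ'_0 = σ_v − u = 86.19 − 34.924 = 51.266 kPa.
Final effective stress: σ'_f = 51.266 + 49.5 = 100.77 kPa.
σ'_f = 100.77 > σ'_p = 79 kPa, so the stress path crosses the preconsolidation pressure — recompression up to σ'_p, then virgin compression beyond:
S_c = H/(1+e₀)·[C_r·log₁₀(σ'_p/σ'_0) + C_c·log₁₀(σ'_f/σ'_p)]
    = 3.4/1.83 × [0.023×log₁₀(79/51.266) + 0.24×log₁₀(100.77/79)]
    = 1.8579 × [0.0043193 + 0.025369] = 0.05516 m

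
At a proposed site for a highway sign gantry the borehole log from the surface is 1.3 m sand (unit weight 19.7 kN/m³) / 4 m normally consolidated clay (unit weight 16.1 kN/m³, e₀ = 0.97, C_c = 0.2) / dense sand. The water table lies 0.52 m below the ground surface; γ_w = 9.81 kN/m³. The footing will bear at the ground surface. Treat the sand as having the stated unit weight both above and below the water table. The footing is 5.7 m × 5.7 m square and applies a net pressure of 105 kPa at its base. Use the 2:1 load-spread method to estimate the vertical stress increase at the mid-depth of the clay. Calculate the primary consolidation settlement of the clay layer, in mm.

S_c ≈ 153 mm

Mid-depth of clay below the ground surface: z = 1.3 + 4/2 = 3.3 m.
Total vertical stress at mid-clay: σ_v = 19.7×1.3 + 16.1×2 = 57.81 kPa.
Pore pressure: u = 9.81×(3.3 − 0.52) = 27.272 kPa.
Initial effective stress: σ'_0 = σ_v − u = 57.81 − 27.272 = 30.538 kPa.
Stress increase at mid-clay by the 2:1 spreading method:
Δσ = qBL/((B+z)(L+z)) = 105×5.7×5.7/((5.7+3.3)(5.7+3.3)) = 42.117 kPa
Final effective stress: σ'_f = σ'_0 + Δσ = 30.538 + 42.117 = 72.655 kPa.
Normally consolidated clay, so the full stress increment lies on the virgin compression line:
S_c = C_c·H/(1+e₀)·log₁₀(σ'_f/σ'_0) = 0.2×4/(1+0.97)×log₁₀(72.655/30.538)
    = 0.40609 × 0.37642 = 0.1529 m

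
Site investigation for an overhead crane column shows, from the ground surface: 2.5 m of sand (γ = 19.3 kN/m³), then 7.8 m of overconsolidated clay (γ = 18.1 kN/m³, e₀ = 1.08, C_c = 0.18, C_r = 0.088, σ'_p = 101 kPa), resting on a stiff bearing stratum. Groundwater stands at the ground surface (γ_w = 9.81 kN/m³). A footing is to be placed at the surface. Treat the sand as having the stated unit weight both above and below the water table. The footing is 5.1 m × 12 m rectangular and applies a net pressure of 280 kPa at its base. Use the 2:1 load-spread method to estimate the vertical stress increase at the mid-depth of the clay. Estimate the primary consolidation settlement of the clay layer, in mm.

S_c ≈ 174 mm

Mid-depth of clay below the ground surface: z = 2.5 + 7.8/2 = 6.4 m.
Total vertical stress at mid-clay: σ_v = 19.3×2.5 + 18.1×3.9 = 118.84 kPa.
Pore pressure: u = 9.81×(6.4 − 0) = 62.784 kPa.
Initial effective stress: σ'_0 = σ_v − u = 118.84 − 62.784 = 56.056 kPa.
Stress increase at mid-clay by the 2:1 spreading method:
Δσ = qBL/((B+z)(L+z)) = 280×5.1×12/((5.1+6.4)(12+6.4)) = 80.983 kPa
Final effective stress: σ'_f = 56.056 + 80.983 = 137.04 kPa.
σ'_f = 137.04 > σ'_p = 101 kPa, so the stress path crosses the preconsolidation pressure — recompression up to σ'_p, then virgin compression beyond:
S_c = H/(1+e₀)·[C_r·log₁₀(σ'_p/σ'_0) + C_c·log₁₀(σ'_f/σ'_p)]
    = 7.8/2.08 × [0.088×log₁₀(101/56.056) + 0.18×log₁₀(137.04/101)]
    = 3.75 × [0.022502 + 0.023855] = 0.1738 m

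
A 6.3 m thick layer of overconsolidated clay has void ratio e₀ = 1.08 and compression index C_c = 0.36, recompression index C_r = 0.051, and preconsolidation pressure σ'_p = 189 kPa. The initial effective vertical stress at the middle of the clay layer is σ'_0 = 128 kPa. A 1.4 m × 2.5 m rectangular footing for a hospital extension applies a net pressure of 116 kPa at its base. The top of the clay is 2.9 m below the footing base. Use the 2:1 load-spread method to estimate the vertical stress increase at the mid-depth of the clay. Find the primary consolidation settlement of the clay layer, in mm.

S_c ≈ 3.26 mm

Mid-depth of clay below the footing base: z = 2.9 + 6.3/2 = 6.05 m.
Stress increase at mid-clay by the 2:1 spreading method:
Δσ = qBL/((B+z)(L+z)) = 116×1.4×2.5/((1.4+6.05)(2.5+6.05)) = 6.3739 kPa
Final effective stress: σ'_f = 128 + 6.3739 = 134.37 kPa.
σ'_f = 134.37 ≤ σ'_p = 189 kPa, so the clay remains overconsolidated and only the recompression index applies:
S_c = C_r·H/(1+e₀)·log₁₀(σ'_f/σ'_0) = 0.051×6.3/2.08×log₁₀(134.37/128)
    = 0.15447 × 0.021092 = 0.003258 m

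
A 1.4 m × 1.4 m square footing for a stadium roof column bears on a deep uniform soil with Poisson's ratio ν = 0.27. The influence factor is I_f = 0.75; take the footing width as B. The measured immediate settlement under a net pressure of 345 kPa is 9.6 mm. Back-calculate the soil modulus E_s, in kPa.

E_s ≈ 35000 kPa

S_e = q·B·(1−ν²)/E_s · I_f  ⇒  E_s = q·B·(1−ν²)·I_f / S_e.
E_s = 345 × 1.4 × 0.9271 × 0.75 / 0.0096 = 34980 kPa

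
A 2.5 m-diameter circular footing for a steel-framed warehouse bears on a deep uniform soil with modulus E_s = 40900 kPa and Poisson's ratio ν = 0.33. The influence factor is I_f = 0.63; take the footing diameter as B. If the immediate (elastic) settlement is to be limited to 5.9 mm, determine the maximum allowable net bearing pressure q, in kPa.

q ≈ 172 kPa

S_e = q·B·(1−ν²)/E_s · I_f  ⇒  q = S_e·E_s / (B·(1−ν²)·I_f).
q = 0.0059 × 40900 / (2.5 × 0.8911 × 0.63) = 171.9 kPa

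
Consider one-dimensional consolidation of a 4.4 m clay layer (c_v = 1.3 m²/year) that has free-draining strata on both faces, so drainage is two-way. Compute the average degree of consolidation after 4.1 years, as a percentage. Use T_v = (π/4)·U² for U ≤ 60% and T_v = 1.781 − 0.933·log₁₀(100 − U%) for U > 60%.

U ≈ 94.6 %

Drainage path length: H_d = H/2 = 2.2 m (double drainage).
T_v = c_v·t/H_d² = 1.3×4.1/2.2² = 1.1012.
T_v = 1.1012 corresponds to the U > 60% branch:
U = 1 − 10^((1.781 − T_v)/0.933)/100 = 0.9465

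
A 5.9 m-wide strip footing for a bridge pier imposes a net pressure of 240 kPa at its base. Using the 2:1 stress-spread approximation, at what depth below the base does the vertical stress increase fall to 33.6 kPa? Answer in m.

2:1 spreading — at depth z the loaded area has grown by z in each plan dimension:
qB/(B+z) = Δσ_z ⇒ z = qB/Δσ_z − B = 240×5.9/33.6 − 5.9 = 36.24 m

z ≈ 36.2 m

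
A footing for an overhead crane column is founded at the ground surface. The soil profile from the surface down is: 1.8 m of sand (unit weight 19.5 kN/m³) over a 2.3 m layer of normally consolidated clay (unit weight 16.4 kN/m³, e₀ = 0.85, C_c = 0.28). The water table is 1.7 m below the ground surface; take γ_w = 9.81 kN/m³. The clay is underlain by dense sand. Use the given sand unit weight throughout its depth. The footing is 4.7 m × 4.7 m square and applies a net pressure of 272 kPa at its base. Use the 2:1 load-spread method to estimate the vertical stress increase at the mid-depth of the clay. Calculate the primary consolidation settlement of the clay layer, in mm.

Mid-depth of clay below the ground surface: z = 1.8 + 2.3/2 = 2.95 m.
Total vertical stress at mid-clay: σ_v = 19.5×1.8 + 16.4×1.15 = 53.96 kPa.
Pore pressure: u = 9.81×(2.95 − 1.7) = 12.263 kPa.
Initial effective stress: σ'_0 = σ_v − u = 53.96 − 12.263 = 41.697 kPa.
Stress increase at mid-clay by the 2:1 spreading method:
Δσ = qBL/((B+z)(L+z)) = 272×4.7×4.7/((4.7+2.95)(4.7+2.95)) = 102.67 kPa
Final effective stress: σ'_f = σ'_0 + Δσ = 41.697 + 102.67 = 144.37 kPa.
Normally consolidated clay, so the full stress increment lies on the virgin compression line:
S_c = C_c·H/(1+e₀)·log₁₀(σ'_f/σ'_0) = 0.28×2.3/(1+0.85)×log₁₀(144.37/41.697)
    = 0.34811 × 0.53937 = 0.1878 m

S_c ≈ 188 mm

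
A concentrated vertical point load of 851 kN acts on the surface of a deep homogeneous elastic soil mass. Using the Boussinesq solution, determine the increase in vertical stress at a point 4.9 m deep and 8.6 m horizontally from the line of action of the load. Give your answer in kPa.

Boussinesq vertical stress below a point load on an elastic half-space:
Δσ_z = 3P/(2πz²) · [1 + (r/z)²]^(−5/2)
r/z = 8.6/4.9 = 1.7551; [1+(r/z)²]^(−5/2) = 0.029734.
Δσ_z = 3×851/(2π×4.9²) × 0.029734 = 16.923 × 0.029734 = 0.5032 kPa

Δσ_z ≈ 0.503 kPa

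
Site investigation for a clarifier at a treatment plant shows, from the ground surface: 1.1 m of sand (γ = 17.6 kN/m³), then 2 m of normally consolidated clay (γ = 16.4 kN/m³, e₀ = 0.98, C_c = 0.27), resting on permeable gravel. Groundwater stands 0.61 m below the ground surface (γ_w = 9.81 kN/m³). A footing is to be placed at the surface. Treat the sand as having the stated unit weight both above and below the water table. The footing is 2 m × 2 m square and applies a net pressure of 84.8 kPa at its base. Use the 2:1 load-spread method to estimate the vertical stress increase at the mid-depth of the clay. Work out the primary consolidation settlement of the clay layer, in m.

Mid-depth of clay below the ground surface: z = 1.1 + 2/2 = 2.1 m.
Total vertical stress at mid-clay: σ_v = 17.6×1.1 + 16.4×1 = 35.76 kPa.
Pore pressure: u = 9.81×(2.1 − 0.61) = 14.617 kPa.
Initial effective stress: σ'_0 = σ_v − u = 35.76 − 14.617 = 21.143 kPa.
Stress increase at mid-clay by the 2:1 spreading method:
Δσ = qBL/((B+z)(L+z)) = 84.8×2×2/((2+2.1)(2+2.1)) = 20.178 kPa
Final effective stress: σ'_f = σ'_0 + Δσ = 21.143 + 20.178 = 41.321 kPa.
Normally consolidated clay, so the full stress increment lies on the virgin compression line:
S_c = C_c·H/(1+e₀)·log₁₀(σ'_f/σ'_0) = 0.27×2/(1+0.98)×log₁₀(41.321/21.143)
    = 0.27273 × 0.291 = 0.07936 m

S_c ≈ 0.0794 m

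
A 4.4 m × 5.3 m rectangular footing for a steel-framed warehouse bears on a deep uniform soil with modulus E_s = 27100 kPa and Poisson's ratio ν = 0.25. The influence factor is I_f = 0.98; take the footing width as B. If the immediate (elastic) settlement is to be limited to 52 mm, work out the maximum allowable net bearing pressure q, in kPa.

q ≈ 349 kPa

S_e = q·B·(1−ν²)/E_s · I_f  ⇒  q = S_e·E_s / (B·(1−ν²)·I_f).
q = 0.052 × 27100 / (4.4 × 0.9375 × 0.98) = 348.6 kPa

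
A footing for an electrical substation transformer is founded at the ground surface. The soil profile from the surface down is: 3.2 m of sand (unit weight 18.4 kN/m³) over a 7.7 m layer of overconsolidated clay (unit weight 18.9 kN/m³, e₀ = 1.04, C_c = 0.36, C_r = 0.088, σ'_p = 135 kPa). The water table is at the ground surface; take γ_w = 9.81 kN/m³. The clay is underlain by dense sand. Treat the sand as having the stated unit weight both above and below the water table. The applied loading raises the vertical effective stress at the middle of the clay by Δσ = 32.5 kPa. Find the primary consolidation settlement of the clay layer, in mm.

Mid-depth of clay below the ground surface: z = 3.2 + 7.7/2 = 7.05 m.
Total vertical stress at mid-clay: σ_v = 18.4×3.2 + 18.9×3.85 = 131.64 kPa.
Pore pressure: u = 9.81×(7.05 − 0) = 69.16 kPa.
Initial effective stress: σ'_0 = σ_v − u = 131.64 − 69.16 = 62.48 kPa.
Final effective stress: σ'_f = 62.48 + 32.5 = 94.98 kPa.
σ'_f = 94.98 ≤ σ'_p = 135 kPa, so the clay remains overconsolidated and only the recompression index applies:
S_c = C_r·H/(1+e₀)·log₁₀(σ'_f/σ'_0) = 0.088×7.7/2.04×log₁₀(94.98/62.48)
    = 0.33216 × 0.18189 = 0.06042 m

S_c ≈ 60.4 mm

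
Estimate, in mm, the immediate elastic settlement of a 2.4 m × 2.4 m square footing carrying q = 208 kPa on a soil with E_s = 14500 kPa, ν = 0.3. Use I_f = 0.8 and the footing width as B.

Immediate (elastic) settlement: S_e = q·B·(1−ν²)/E_s · I_f.
S_e = 208 × 2.4 × (1 − 0.3²) / 14500 × 0.8
    = 208 × 2.4 × 0.91 / 14500 × 0.8
    = 0.02506 m = 25.06 mm

S_e ≈ 25.1 mm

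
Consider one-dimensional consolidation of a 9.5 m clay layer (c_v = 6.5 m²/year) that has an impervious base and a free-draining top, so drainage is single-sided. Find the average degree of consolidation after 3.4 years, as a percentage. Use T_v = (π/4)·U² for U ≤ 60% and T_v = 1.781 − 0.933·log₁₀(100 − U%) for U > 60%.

U ≈ 55.8 %

Drainage path length: H_d = H = 9.5 m (single drainage).
T_v = c_v·t/H_d² = 6.5×3.4/9.5² = 0.24488.
T_v = 0.24488 corresponds to the U ≤ 60% branch:
U = √(4T_v/π) = 0.5584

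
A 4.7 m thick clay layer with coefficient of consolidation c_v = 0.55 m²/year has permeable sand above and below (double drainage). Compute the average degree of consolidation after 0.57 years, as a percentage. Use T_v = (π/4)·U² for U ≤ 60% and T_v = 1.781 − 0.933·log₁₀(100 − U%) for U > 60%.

U ≈ 26.9 %

Drainage path length: H_d = H/2 = 2.35 m (double drainage).
T_v = c_v·t/H_d² = 0.55×0.57/2.35² = 0.056768.
T_v = 0.056768 corresponds to the U ≤ 60% branch:
U = √(4T_v/π) = 0.2688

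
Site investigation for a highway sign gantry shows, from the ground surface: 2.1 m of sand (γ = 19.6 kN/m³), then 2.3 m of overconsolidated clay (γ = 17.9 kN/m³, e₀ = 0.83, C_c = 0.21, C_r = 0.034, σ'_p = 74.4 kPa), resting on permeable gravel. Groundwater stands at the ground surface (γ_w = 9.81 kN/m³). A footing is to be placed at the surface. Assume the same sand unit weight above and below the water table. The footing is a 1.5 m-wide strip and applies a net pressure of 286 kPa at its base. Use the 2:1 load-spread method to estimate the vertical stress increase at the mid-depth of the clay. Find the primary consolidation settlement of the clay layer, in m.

Mid-depth of clay below the ground surface: z = 2.1 + 2.3/2 = 3.25 m.
Total vertical stress at mid-clay: σ_v = 19.6×2.1 + 17.9×1.15 = 61.745 kPa.
Pore pressure: u = 9.81×(3.25 − 0) = 31.883 kPa.
Initial effective stress: σ'_0 = σ_v − u = 61.745 − 31.883 = 29.862 kPa.
Stress increase at mid-clay by the 2:1 spreading method:
Δσ = qB/(B+z) = 286×1.5/(1.5+3.25) = 90.316 kPa
Final effective stress: σ'_f = 29.862 + 90.316 = 120.18 kPa.
σ'_f = 120.18 > σ'_p = 74.4 kPa, so the stress path crosses the preconsolidation pressure — recompression up to σ'_p, then virgin compression beyond:
S_c = H/(1+e₀)·[C_r·log₁₀(σ'_p/σ'_0) + C_c·log₁₀(σ'_f/σ'_p)]
    = 2.3/1.83 × [0.034×log₁₀(74.4/29.862) + 0.21×log₁₀(120.18/74.4)]
    = 1.2568 × [0.013479 + 0.043734] = 0.07191 m

S_c ≈ 0.0719 m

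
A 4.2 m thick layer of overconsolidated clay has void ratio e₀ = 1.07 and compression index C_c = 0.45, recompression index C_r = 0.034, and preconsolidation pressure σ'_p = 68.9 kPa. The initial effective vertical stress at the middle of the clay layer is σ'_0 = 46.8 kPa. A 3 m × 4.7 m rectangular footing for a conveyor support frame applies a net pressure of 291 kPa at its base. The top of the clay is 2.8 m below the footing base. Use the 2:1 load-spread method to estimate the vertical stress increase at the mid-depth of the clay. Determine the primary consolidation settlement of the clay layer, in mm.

S_c ≈ 163 mm

Mid-depth of clay below the footing base: z = 2.8 + 4.2/2 = 4.9 m.
Stress increase at mid-clay by the 2:1 spreading method:
Δσ = qBL/((B+z)(L+z)) = 291×3×4.7/((3+4.9)(4.7+4.9)) = 54.102 kPa
Final effective stress: σ'_f = 46.8 + 54.102 = 100.9 kPa.
σ'_f = 100.9 > σ'_p = 68.9 kPa, so the stress path crosses the preconsolidation pressure — recompression up to σ'_p, then virgin compression beyond:
S_c = H/(1+e₀)·[C_r·log₁₀(σ'_p/σ'_0) + C_c·log₁₀(σ'_f/σ'_p)]
    = 4.2/2.07 × [0.034×log₁₀(68.9/46.8) + 0.45×log₁₀(100.9/68.9)]
    = 2.029 × [0.0057111 + 0.074552] = 0.1629 m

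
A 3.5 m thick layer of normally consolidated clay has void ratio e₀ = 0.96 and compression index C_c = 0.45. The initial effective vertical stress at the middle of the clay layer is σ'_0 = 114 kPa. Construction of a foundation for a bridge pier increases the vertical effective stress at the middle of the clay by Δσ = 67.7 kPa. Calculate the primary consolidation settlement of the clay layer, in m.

Final effective stress: σ'_f = σ'_0 + Δσ = 114 + 67.7 = 181.7 kPa.
Normally consolidated clay, so the full stress increment lies on the virgin compression line:
S_c = C_c·H/(1+e₀)·log₁₀(σ'_f/σ'_0) = 0.45×3.5/(1+0.96)×log₁₀(181.7/114)
    = 0.80357 × 0.20245 = 0.1627 m

S_c ≈ 0.163 m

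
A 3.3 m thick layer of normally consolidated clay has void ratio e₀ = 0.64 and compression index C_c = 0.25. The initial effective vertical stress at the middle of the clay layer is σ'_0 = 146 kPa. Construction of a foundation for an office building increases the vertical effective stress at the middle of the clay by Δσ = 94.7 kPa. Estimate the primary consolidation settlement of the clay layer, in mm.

Final effective stress: σ'_f = σ'_0 + Δσ = 146 + 94.7 = 240.7 kPa.
Normally consolidated clay, so the full stress increment lies on the virgin compression line:
S_c = C_c·H/(1+e₀)·log₁₀(σ'_f/σ'_0) = 0.25×3.3/(1+0.64)×log₁₀(240.7/146)
    = 0.50305 × 0.21712 = 0.1092 m

S_c ≈ 109 mm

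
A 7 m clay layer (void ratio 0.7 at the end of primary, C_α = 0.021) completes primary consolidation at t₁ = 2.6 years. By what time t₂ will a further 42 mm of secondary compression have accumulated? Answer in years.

t₂ ≈ 7.96 years

S_s = C_α·H/(1+e_p)·log₁₀(t₂/t₁) ⇒ log₁₀(t₂/t₁) = S_s·(1+e_p)/(C_α·H).
log₁₀(t₂/t₁) = 0.042 × (1+0.7) / (0.021×7) = 0.4857
t₂ = t₁ × 10^0.4857 = 2.6 × 3.06 = 7.956 years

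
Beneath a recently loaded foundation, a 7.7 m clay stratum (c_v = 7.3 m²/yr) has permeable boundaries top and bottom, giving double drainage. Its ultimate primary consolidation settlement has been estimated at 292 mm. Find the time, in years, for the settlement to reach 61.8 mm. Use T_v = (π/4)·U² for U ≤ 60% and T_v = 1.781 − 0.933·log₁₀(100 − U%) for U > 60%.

Drainage path length: H_d = H/2 = 3.85 m (double drainage).
U = S(t)/S_ult = 61.8/292 = 0.2116.
U ≤ 60%: T_v = (π/4)·U² = (π/4)×0.21164² = 0.03518.
t = T_v·H_d²/c_v = 0.03518×3.85²/7.3 = 0.07143 years.

t ≈ 0.0714 years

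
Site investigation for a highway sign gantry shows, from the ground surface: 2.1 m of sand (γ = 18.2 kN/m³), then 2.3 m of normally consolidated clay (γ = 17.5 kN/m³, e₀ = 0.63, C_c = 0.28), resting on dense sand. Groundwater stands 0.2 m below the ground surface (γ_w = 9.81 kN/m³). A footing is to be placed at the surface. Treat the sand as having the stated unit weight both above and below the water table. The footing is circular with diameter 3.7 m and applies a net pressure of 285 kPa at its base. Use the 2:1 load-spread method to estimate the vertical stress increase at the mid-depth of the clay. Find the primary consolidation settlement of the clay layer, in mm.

Mid-depth of clay below the ground surface: z = 2.1 + 2.3/2 = 3.25 m.
Total vertical stress at mid-clay: σ_v = 18.2×2.1 + 17.5×1.15 = 58.345 kPa.
Pore pressure: u = 9.81×(3.25 − 0.2) = 29.921 kPa.
Initial effective stress: σ'_0 = σ_v − u = 58.345 − 29.921 = 28.424 kPa.
Stress increase at mid-clay by the 2:1 spreading method:
Δσ ≈ qD²/(D+z)² = 285×3.7²/(3.7+3.25)² = 80.775 kPa
Final effective stress: σ'_f = σ'_0 + Δσ = 28.424 + 80.775 = 109.2 kPa.
Normally consolidated clay, so the full stress increment lies on the virgin compression line:
S_c = C_c·H/(1+e₀)·log₁₀(σ'_f/σ'_0) = 0.28×2.3/(1+0.63)×log₁₀(109.2/28.424)
    = 0.39509 × 0.58454 = 0.2309 m

S_c ≈ 231 mm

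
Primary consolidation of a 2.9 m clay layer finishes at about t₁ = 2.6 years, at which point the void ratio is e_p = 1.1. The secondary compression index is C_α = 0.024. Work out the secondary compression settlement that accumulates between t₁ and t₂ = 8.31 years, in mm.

S_s ≈ 16.7 mm

Secondary compression: S_s = C_α·H/(1+e_p)·log₁₀(t₂/t₁)
S_s = 0.024×2.9/(1+1.1)×log₁₀(8.31/2.6)
    = 0.03314 × 0.5046 = 0.01672 m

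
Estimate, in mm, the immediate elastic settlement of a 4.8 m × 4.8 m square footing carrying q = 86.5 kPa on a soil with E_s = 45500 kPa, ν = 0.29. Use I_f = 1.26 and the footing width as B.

Immediate (elastic) settlement: S_e = q·B·(1−ν²)/E_s · I_f.
S_e = 86.5 × 4.8 × (1 − 0.29²) / 45500 × 1.26
    = 86.5 × 4.8 × 0.9159 / 45500 × 1.26
    = 0.01053 m = 10.53 mm

S_e ≈ 10.5 mm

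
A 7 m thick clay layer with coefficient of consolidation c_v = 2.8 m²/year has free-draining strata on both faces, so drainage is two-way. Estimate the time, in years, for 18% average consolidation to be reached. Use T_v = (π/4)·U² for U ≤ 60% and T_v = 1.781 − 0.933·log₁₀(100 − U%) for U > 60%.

Drainage path length: H_d = H/2 = 3.5 m (double drainage).
U ≤ 60%: T_v = (π/4)·U² = (π/4)×0.18² = 0.025447.
t = T_v·H_d²/c_v = 0.025447×3.5²/2.8 = 0.1113 years.

t ≈ 0.111 years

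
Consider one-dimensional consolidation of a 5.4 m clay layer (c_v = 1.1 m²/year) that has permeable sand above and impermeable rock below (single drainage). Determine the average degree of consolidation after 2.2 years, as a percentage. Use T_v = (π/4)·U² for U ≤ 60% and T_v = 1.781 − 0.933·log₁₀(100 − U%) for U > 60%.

Drainage path length: H_d = H = 5.4 m (single drainage).
T_v = c_v·t/H_d² = 1.1×2.2/5.4² = 0.08299.
T_v = 0.08299 corresponds to the U ≤ 60% branch:
U = √(4T_v/π) = 0.3251

U ≈ 32.5 %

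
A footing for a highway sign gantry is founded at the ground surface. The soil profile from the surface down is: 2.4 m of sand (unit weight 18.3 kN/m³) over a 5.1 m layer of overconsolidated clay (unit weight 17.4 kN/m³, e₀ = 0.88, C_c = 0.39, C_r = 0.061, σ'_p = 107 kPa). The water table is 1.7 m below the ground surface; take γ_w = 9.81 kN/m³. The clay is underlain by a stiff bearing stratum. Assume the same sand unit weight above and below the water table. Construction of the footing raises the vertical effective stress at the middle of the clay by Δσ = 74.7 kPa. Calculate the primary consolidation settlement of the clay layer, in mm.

S_c ≈ 139 mm

Mid-depth of clay below the ground surface: z = 2.4 + 5.1/2 = 4.95 m.
Total vertical stress at mid-clay: σ_v = 18.3×2.4 + 17.4×2.55 = 88.29 kPa.
Pore pressure: u = 9.81×(4.95 − 1.7) = 31.883 kPa.
Initial effective stress: σ'_0 = σ_v − u = 88.29 − 31.883 = 56.407 kPa.
Final effective stress: σ'_f = 56.407 + 74.7 = 131.11 kPa.
σ'_f = 131.11 > σ'_p = 107 kPa, so the stress path crosses the preconsolidation pressure — recompression up to σ'_p, then virgin compression beyond:
S_c = H/(1+e₀)·[C_r·log₁₀(σ'_p/σ'_0) + C_c·log₁₀(σ'_f/σ'_p)]
    = 5.1/1.88 × [0.061×log₁₀(107/56.407) + 0.39×log₁₀(131.11/107)]
    = 2.7128 × [0.016961 + 0.034418] = 0.1394 m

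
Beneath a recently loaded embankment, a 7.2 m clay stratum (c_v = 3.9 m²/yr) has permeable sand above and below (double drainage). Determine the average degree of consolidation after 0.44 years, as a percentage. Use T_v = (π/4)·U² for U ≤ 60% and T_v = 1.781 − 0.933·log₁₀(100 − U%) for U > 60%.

U ≈ 41.1 %

Drainage path length: H_d = H/2 = 3.6 m (double drainage).
T_v = c_v·t/H_d² = 3.9×0.44/3.6² = 0.13241.
T_v = 0.13241 corresponds to the U ≤ 60% branch:
U = √(4T_v/π) = 0.4106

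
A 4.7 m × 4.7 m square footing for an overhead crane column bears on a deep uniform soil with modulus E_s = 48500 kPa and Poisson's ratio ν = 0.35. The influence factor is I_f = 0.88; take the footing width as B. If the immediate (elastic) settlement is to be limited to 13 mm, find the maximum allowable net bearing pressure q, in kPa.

S_e = q·B·(1−ν²)/E_s · I_f  ⇒  q = S_e·E_s / (B·(1−ν²)·I_f).
q = 0.013 × 48500 / (4.7 × 0.8775 × 0.88) = 173.7 kPa

q ≈ 174 kPa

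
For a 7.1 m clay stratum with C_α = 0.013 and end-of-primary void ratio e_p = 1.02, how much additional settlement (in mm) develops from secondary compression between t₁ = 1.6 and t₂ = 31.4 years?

Secondary compression: S_s = C_α·H/(1+e_p)·log₁₀(t₂/t₁)
S_s = 0.013×7.1/(1+1.02)×log₁₀(31.4/1.6)
    = 0.04569 × 1.293 = 0.05907 m

S_s ≈ 59.1 mm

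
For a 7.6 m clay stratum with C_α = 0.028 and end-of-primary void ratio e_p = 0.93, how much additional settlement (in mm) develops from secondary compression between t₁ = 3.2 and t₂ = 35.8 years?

Secondary compression: S_s = C_α·H/(1+e_p)·log₁₀(t₂/t₁)
S_s = 0.028×7.6/(1+0.93)×log₁₀(35.8/3.2)
    = 0.1103 × 1.049 = 0.1156 m

S_s ≈ 116 mm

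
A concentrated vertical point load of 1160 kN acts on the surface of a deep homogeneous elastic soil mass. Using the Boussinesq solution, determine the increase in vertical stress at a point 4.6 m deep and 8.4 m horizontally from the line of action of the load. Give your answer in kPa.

Boussinesq vertical stress below a point load on an elastic half-space:
Δσ_z = 3P/(2πz²) · [1 + (r/z)²]^(−5/2)
r/z = 8.4/4.6 = 1.8261; [1+(r/z)²]^(−5/2) = 0.025564.
Δσ_z = 3×1160/(2π×4.6²) × 0.025564 = 26.175 × 0.025564 = 0.6691 kPa

Δσ_z ≈ 0.669 kPa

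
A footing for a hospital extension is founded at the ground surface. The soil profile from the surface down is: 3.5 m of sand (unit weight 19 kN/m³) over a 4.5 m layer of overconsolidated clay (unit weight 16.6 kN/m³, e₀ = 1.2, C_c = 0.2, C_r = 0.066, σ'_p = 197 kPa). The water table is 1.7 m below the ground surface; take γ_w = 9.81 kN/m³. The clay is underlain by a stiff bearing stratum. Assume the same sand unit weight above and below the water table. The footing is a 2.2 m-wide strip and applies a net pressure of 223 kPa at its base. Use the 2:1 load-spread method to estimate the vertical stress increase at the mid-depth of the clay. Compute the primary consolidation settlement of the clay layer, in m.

S_c ≈ 0.0395 m

Mid-depth of clay below the ground surface: z = 3.5 + 4.5/2 = 5.75 m.
Total vertical stress at mid-clay: σ_v = 19×3.5 + 16.6×2.25 = 103.85 kPa.
Pore pressure: u = 9.81×(5.75 − 1.7) = 39.73 kPa.
Initial effective stress: σ'_0 = σ_v − u = 103.85 − 39.73 = 64.12 kPa.
Stress increase at mid-clay by the 2:1 spreading method:
Δσ = qB/(B+z) = 223×2.2/(2.2+5.75) = 61.711 kPa
Final effective stress: σ'_f = 64.12 + 61.711 = 125.83 kPa.
σ'_f = 125.83 ≤ σ'_p = 197 kPa, so the clay remains overconsolidated and only the recompression index applies:
S_c = C_r·H/(1+e₀)·log₁₀(σ'_f/σ'_0) = 0.066×4.5/2.2×log₁₀(125.83/64.12)
    = 0.135 × 0.29279 = 0.03953 m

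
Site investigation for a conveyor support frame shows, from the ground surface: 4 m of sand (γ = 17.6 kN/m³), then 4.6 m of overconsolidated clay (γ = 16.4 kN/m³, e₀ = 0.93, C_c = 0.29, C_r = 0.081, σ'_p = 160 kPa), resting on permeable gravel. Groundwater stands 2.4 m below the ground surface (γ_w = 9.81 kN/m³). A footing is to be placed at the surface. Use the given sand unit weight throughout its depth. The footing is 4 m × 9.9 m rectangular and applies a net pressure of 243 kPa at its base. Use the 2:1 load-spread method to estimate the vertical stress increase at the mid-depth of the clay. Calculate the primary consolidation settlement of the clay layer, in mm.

S_c ≈ 50.5 mm

Mid-depth of clay below the ground surface: z = 4 + 4.6/2 = 6.3 m.
Total vertical stress at mid-clay: σ_v = 17.6×4 + 16.4×2.3 = 108.12 kPa.
Pore pressure: u = 9.81×(6.3 − 2.4) = 38.259 kPa.
Initial effective stress: σ'_0 = σ_v − u = 108.12 − 38.259 = 69.861 kPa.
Stress increase at mid-clay by the 2:1 spreading method:
Δσ = qBL/((B+z)(L+z)) = 243×4×9.9/((4+6.3)(9.9+6.3)) = 57.67 kPa
Final effective stress: σ'_f = 69.861 + 57.67 = 127.53 kPa.
σ'_f = 127.53 ≤ σ'_p = 160 kPa, so the clay remains overconsolidated and only the recompression index applies:
S_c = C_r·H/(1+e₀)·log₁₀(σ'_f/σ'_0) = 0.081×4.6/1.93×log₁₀(127.53/69.861)
    = 0.19306 × 0.26138 = 0.05046 m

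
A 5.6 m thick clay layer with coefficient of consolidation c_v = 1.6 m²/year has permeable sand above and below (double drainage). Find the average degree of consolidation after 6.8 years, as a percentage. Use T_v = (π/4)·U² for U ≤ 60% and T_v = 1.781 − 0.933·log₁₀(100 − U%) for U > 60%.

Drainage path length: H_d = H/2 = 2.8 m (double drainage).
T_v = c_v·t/H_d² = 1.6×6.8/2.8² = 1.3878.
T_v = 1.3878 corresponds to the U > 60% branch:
U = 1 − 10^((1.781 − T_v)/0.933)/100 = 0.9736

U ≈ 97.4 %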